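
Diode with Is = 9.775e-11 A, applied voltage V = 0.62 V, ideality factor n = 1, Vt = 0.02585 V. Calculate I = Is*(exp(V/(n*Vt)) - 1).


Step 1: V/(n*Vt) = 0.62/(1*0.02585) = 23.9845
Step 2: exp(23.9845) = 2.6082e+10
Step 3: I = 9.775e-11 * (2.6082e+10 - 1) = 2.55e+00 A

2.55e+00


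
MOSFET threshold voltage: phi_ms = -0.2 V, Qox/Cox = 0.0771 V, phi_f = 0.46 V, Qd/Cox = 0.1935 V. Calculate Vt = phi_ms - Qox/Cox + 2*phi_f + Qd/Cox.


Step 1: Vt = phi_ms - Qox/Cox + 2*phi_f + Qd/Cox
Step 2: Vt = -0.2 - 0.0771 + 2*0.46 + 0.1935
Step 3: Vt = -0.2 - 0.0771 + 0.92 + 0.1935
Step 4: Vt = 0.8364 V

0.8364


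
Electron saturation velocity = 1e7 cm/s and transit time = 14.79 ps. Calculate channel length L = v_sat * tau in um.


Step 1: tau in seconds = 14.79 ps * 1e-12 = 1.4790e-11 s
Step 2: L = v_sat * tau = 1e7 * 1.4790e-11 = 1.4790e-04 cm
Step 3: L in um = 1.4790e-04 * 1e4 = 1.479 um

1.479


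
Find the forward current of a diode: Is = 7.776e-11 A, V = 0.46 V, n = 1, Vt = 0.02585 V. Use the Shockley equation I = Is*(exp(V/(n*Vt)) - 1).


Step 1: V/(n*Vt) = 0.46/(1*0.02585) = 17.7950
Step 2: exp(17.7950) = 5.3490e+07
Step 3: I = 7.776e-11 * (5.3490e+07 - 1) = 4.16e-03 A

4.16e-03


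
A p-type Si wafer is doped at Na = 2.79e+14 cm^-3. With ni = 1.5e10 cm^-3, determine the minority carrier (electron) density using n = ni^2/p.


Step 1: Majority hole concentration p ≈ Na = 2.79e+14 cm^-3
Step 2: n = ni^2 / Na = (1.5e10)^2 / 2.79e+14
Step 3: n = 8.06e+05 cm^-3

8.06e+05


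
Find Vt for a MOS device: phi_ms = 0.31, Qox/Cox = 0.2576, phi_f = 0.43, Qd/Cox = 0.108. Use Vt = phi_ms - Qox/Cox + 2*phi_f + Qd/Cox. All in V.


Step 1: Vt = phi_ms - Qox/Cox + 2*phi_f + Qd/Cox
Step 2: Vt = 0.31 - 0.2576 + 2*0.43 + 0.108
Step 3: Vt = 0.31 - 0.2576 + 0.86 + 0.108
Step 4: Vt = 1.0204 V

1.0204


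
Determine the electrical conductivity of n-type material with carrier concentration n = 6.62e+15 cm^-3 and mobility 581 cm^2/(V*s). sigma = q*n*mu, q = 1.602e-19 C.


Step 1: sigma = q * n * mu
Step 2: sigma = 1.602e-19 * 6.62e+15 * 581
Step 3: sigma = 6.162e-01 S/cm

6.162e-01


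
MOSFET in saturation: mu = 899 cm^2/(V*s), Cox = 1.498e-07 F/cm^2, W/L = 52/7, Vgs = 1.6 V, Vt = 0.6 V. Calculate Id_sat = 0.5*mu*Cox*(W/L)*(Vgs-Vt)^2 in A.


Step 1: Overdrive voltage Vov = Vgs - Vt = 1.6 - 0.6 = 1.0 V
Step 2: W/L = 52/7 = 7.42857
Step 3: Id = 0.5 * 899 * 1.498e-07 * 7.42857 * 1.0^2
Step 4: Id = 5.00e-04 A

5.00e-04


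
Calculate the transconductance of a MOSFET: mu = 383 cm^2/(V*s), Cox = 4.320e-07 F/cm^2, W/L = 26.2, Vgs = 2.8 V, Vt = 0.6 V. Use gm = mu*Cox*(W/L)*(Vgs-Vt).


Step 1: Vov = Vgs - Vt = 2.8 - 0.6 = 2.2 V
Step 2: gm = mu * Cox * (W/L) * Vov
Step 3: gm = 383 * 4.320e-07 * 26.2 * 2.2 = 9.54e-03 S

9.54e-03


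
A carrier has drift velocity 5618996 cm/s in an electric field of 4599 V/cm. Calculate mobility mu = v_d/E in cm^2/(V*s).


Step 1: mu = v_d / E
Step 2: mu = 5618996 / 4599
Step 3: mu = 1221.79 cm^2/(V*s)

1221.79


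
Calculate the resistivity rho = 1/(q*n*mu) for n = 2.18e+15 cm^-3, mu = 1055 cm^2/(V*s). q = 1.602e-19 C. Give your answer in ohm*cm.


Step 1: sigma = q * n * mu = 1.602e-19 * 2.18e+15 * 1055 = 3.68444e-01 S/cm
Step 2: rho = 1 / sigma = 1 / 3.68444e-01 = 2.714 ohm*cm

2.714


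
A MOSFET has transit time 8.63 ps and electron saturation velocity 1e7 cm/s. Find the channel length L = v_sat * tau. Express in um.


Step 1: tau in seconds = 8.63 ps * 1e-12 = 8.6300e-12 s
Step 2: L = v_sat * tau = 1e7 * 8.6300e-12 = 8.6300e-05 cm
Step 3: L in um = 8.6300e-05 * 1e4 = 0.863 um

0.863


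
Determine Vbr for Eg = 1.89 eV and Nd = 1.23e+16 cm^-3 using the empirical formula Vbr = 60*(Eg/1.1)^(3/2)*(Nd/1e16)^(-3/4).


Step 1: Eg/1.1 = 1.89/1.1 = 1.718182
Step 2: (Eg/1.1)^1.5 = 1.718182^1.5 = 2.252183
Step 3: (Nd/1e16)^(-0.75) = (1.23)^(-0.75) = 0.856192
Step 4: Vbr = 60 * 2.252183 * 0.856192 = 115.7 V

115.7


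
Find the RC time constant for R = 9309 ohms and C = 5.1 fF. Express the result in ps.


Step 1: tau = R * C
Step 2: tau = 9309 * 5.1 fF = 9309 * 5.1e-15 F
Step 3: tau = 4.74759e-11 s = 47.4759 ps

47.4759


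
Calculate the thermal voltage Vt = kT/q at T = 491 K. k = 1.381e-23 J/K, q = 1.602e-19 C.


Step 1: kT = 1.381e-23 * 491 = 6.78071e-21 J
Step 2: Vt = kT/q = 6.78071e-21 / 1.602e-19
Step 3: Vt = 0.04233 V

0.04233


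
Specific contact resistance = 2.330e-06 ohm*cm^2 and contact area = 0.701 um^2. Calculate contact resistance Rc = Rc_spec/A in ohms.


Step 1: Convert area to cm^2: 0.701 um^2 = 7.0100e-09 cm^2
Step 2: Rc = Rc_spec / A = 2.330e-06 / 7.0100e-09
Step 3: Rc = 3.32e+02 ohms

3.32e+02


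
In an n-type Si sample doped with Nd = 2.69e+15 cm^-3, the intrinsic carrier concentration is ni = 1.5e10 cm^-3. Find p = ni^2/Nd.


Step 1: Since Nd >> ni, n ≈ Nd = 2.69e+15 cm^-3
Step 2: p = ni^2 / n = (1.5e10)^2 / 2.69e+15
Step 3: p = 2.25e20 / 2.69e+15 = 8.36e+04 cm^-3

8.36e+04


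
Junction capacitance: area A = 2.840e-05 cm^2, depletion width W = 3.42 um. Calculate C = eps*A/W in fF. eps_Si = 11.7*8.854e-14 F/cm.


Step 1: eps_Si = 11.7 * 8.854e-14 = 1.035918e-12 F/cm
Step 2: W in cm = 3.42 * 1e-4 = 3.42e-04 cm
Step 3: C = 1.035918e-12 * 2.840e-05 / 3.42e-04 = 8.602360e-14 F
Step 4: C = 86.02 fF

86.02


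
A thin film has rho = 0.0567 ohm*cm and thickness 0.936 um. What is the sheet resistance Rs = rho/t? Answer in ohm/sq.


Step 1: Convert thickness to cm: t = 0.936 um = 9.3600e-05 cm
Step 2: Rs = rho / t = 0.0567 / 9.3600e-05
Step 3: Rs = 605.8 ohm/sq

605.8


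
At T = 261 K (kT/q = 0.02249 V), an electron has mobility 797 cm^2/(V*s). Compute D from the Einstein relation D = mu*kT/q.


Step 1: D = mu * (kT/q)
Step 2: D = 797 * 0.02249
Step 3: D = 17.92 cm^2/s

17.92


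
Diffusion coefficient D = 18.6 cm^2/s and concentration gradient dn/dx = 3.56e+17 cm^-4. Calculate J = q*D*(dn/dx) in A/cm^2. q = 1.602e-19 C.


Step 1: J = q * D * (dn/dx)
Step 2: J = 1.602e-19 * 18.6 * 3.56e+17
Step 3: J = 1.06e+00 A/cm^2

1.06e+00


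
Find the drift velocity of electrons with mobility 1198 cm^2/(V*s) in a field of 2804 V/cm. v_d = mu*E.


Step 1: v_d = mu * E
Step 2: v_d = 1198 * 2804 = 3359192
Step 3: v_d = 3.36e+06 cm/s

3.36e+06


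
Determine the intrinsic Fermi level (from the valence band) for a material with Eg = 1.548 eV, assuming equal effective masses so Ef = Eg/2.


Step 1: For an intrinsic semiconductor, the Fermi level sits at midgap.
Step 2: Ef = Eg / 2 = 1.548 / 2 = 0.774 eV

0.774


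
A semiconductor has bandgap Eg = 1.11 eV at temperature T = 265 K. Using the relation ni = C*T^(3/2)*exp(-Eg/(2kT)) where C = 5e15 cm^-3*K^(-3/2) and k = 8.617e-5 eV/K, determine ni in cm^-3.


Step 1: Compute kT = 8.617e-5 * 265 = 0.02283505 eV
Step 2: Exponent = -Eg/(2kT) = -1.11/(2*0.02283505) = -24.30474
Step 3: T^(3/2) = 265^1.5 = 4313.89
Step 4: ni = 5e15 * 4313.89 * exp(-24.30474) = 6.00e+08 cm^-3

6.00e+08


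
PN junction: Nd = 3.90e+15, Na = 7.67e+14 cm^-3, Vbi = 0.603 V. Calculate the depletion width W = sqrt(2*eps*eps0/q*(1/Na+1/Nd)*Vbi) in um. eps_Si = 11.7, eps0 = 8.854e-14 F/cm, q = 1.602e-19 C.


Step 1: 1/Na + 1/Nd = 1/7.67e+14 + 1/3.90e+15 = 1.56019e-15
Step 2: 2*eps*eps0/q = 2*11.7*8.854e-14/1.602e-19 = 1.293281e+07
Step 3: W^2 = 1.293281e+07 * 1.56019e-15 * 0.603 = 1.21671e-08
Step 4: W = sqrt(1.21671e-08) = 1.103e-04 cm = 1.103 um

1.103


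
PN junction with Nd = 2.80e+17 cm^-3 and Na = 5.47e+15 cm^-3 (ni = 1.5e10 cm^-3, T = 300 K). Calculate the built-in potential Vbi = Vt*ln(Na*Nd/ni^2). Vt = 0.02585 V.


Step 1: Compute Na*Nd/ni^2 = 5.47e+15 * 2.80e+17 / (1.5e10)^2 = 6.8071e+12
Step 2: ln(6.8071e+12) = 29.5490
Step 3: Vbi = 0.02585 * 29.5490 = 0.764 V

0.764


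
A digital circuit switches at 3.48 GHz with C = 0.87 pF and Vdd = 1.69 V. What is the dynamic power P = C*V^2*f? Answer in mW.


Step 1: V^2 = 1.69^2 = 2.8561 V^2
Step 2: P = C*V^2*f = 0.87e-12 F * 2.8561 * 3.48e9 Hz
Step 3: P = 8.64712836e-03 W
Step 4: P = 8.647 mW

8.647


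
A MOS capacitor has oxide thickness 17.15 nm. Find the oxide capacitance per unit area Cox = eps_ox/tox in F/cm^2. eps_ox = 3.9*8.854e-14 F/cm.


Step 1: eps_ox = 3.9 * 8.854e-14 = 3.45306e-13 F/cm
Step 2: tox in cm = 17.15 nm * 1e-7 = 1.7150e-06 cm
Step 3: Cox = 3.45306e-13 / 1.7150e-06 = 2.01e-07 F/cm^2

2.01e-07


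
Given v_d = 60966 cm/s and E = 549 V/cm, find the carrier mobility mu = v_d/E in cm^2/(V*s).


Step 1: mu = v_d / E
Step 2: mu = 60966 / 549
Step 3: mu = 111.05 cm^2/(V*s)

111.05


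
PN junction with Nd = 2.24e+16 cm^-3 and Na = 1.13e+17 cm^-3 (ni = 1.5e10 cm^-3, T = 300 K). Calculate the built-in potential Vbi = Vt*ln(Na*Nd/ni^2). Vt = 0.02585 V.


Step 1: Compute Na*Nd/ni^2 = 1.13e+17 * 2.24e+16 / (1.5e10)^2 = 1.1250e+13
Step 2: ln(1.1250e+13) = 30.0514
Step 3: Vbi = 0.02585 * 30.0514 = 0.777 V

0.777


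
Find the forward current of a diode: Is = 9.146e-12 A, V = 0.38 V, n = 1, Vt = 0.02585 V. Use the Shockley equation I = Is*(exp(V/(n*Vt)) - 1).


Step 1: V/(n*Vt) = 0.38/(1*0.02585) = 14.7002
Step 2: exp(14.7002) = 2.4222e+06
Step 3: I = 9.146e-12 * (2.4222e+06 - 1) = 2.22e-05 A

2.22e-05


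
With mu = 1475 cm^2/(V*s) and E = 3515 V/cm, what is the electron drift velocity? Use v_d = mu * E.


Step 1: v_d = mu * E
Step 2: v_d = 1475 * 3515 = 5184625
Step 3: v_d = 5.18e+06 cm/s

5.18e+06


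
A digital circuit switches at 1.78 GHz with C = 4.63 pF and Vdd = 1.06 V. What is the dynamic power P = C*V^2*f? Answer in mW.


Step 1: V^2 = 1.06^2 = 1.1236 V^2
Step 2: P = C*V^2*f = 4.63e-12 F * 1.1236 * 1.78e9 Hz
Step 3: P = 9.26003704e-03 W
Step 4: P = 9.26 mW

9.26


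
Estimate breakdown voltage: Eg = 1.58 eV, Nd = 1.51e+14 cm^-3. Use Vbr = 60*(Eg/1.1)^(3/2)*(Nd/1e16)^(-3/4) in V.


Step 1: Eg/1.1 = 1.58/1.1 = 1.436364
Step 2: (Eg/1.1)^1.5 = 1.436364^1.5 = 1.721459
Step 3: (Nd/1e16)^(-0.75) = (0.0151)^(-0.75) = 23.214925
Step 4: Vbr = 60 * 1.721459 * 23.214925 = 2397.8 V

2397.8


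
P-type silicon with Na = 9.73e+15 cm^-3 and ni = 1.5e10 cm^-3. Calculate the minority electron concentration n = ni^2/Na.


Step 1: Majority hole concentration p ≈ Na = 9.73e+15 cm^-3
Step 2: n = ni^2 / Na = (1.5e10)^2 / 9.73e+15
Step 3: n = 2.31e+04 cm^-3

2.31e+04


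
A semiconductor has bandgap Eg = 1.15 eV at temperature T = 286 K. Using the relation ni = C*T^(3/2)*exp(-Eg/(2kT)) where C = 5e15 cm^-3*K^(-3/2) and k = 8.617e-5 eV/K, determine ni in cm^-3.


Step 1: Compute kT = 8.617e-5 * 286 = 0.02464462 eV
Step 2: Exponent = -Eg/(2kT) = -1.15/(2*0.02464462) = -23.33166
Step 3: T^(3/2) = 286^1.5 = 4836.70
Step 4: ni = 5e15 * 4836.70 * exp(-23.33166) = 1.78e+09 cm^-3

1.78e+09


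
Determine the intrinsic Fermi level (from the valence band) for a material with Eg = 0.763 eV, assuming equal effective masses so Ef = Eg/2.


Step 1: For an intrinsic semiconductor, the Fermi level sits at midgap.
Step 2: Ef = Eg / 2 = 0.763 / 2 = 0.3815 eV

0.3815


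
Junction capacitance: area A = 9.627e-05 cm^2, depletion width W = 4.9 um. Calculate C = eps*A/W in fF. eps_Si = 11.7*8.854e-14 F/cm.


Step 1: eps_Si = 11.7 * 8.854e-14 = 1.035918e-12 F/cm
Step 2: W in cm = 4.9 * 1e-4 = 4.90e-04 cm
Step 3: C = 1.035918e-12 * 9.627e-05 / 4.90e-04 = 2.035262e-13 F
Step 4: C = 203.53 fF

203.53


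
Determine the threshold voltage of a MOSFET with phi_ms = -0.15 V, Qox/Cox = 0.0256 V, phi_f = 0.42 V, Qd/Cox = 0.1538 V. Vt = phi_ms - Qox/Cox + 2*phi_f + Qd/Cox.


Step 1: Vt = phi_ms - Qox/Cox + 2*phi_f + Qd/Cox
Step 2: Vt = -0.15 - 0.0256 + 2*0.42 + 0.1538
Step 3: Vt = -0.15 - 0.0256 + 0.84 + 0.1538
Step 4: Vt = 0.8182 V

0.8182


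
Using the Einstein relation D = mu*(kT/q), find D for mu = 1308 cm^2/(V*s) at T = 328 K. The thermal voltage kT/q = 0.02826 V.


Step 1: D = mu * (kT/q)
Step 2: D = 1308 * 0.02826
Step 3: D = 36.96 cm^2/s

36.96


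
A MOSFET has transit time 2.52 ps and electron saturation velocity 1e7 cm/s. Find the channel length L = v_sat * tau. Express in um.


Step 1: tau in seconds = 2.52 ps * 1e-12 = 2.5200e-12 s
Step 2: L = v_sat * tau = 1e7 * 2.5200e-12 = 2.5200e-05 cm
Step 3: L in um = 2.5200e-05 * 1e4 = 0.252 um

0.252


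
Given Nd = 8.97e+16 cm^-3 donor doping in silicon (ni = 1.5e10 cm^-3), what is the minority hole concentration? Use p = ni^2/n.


Step 1: Since Nd >> ni, n ≈ Nd = 8.97e+16 cm^-3
Step 2: p = ni^2 / n = (1.5e10)^2 / 8.97e+16
Step 3: p = 2.25e20 / 8.97e+16 = 2.51e+03 cm^-3

2.51e+03


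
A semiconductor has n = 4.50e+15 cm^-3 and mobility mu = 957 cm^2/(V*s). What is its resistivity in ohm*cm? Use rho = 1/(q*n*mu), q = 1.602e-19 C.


Step 1: sigma = q * n * mu = 1.602e-19 * 4.50e+15 * 957 = 6.89901e-01 S/cm
Step 2: rho = 1 / sigma = 1 / 6.89901e-01 = 1.449 ohm*cm

1.449


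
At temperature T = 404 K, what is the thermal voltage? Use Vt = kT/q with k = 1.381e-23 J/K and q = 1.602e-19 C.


Step 1: kT = 1.381e-23 * 404 = 5.57924e-21 J
Step 2: Vt = kT/q = 5.57924e-21 / 1.602e-19
Step 3: Vt = 0.03483 V

0.03483


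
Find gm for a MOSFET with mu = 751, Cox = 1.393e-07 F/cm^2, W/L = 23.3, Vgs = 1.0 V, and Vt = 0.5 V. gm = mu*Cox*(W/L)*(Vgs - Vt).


Step 1: Vov = Vgs - Vt = 1.0 - 0.5 = 0.5 V
Step 2: gm = mu * Cox * (W/L) * Vov
Step 3: gm = 751 * 1.393e-07 * 23.3 * 0.5 = 1.22e-03 S

1.22e-03


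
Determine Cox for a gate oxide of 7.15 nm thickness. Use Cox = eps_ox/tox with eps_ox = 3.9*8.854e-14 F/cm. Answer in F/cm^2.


Step 1: eps_ox = 3.9 * 8.854e-14 = 3.45306e-13 F/cm
Step 2: tox in cm = 7.15 nm * 1e-7 = 7.1500e-07 cm
Step 3: Cox = 3.45306e-13 / 7.1500e-07 = 4.83e-07 F/cm^2

4.83e-07


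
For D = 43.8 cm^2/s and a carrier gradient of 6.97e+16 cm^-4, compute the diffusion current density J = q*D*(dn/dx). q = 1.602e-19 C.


Step 1: J = q * D * (dn/dx)
Step 2: J = 1.602e-19 * 43.8 * 6.97e+16
Step 3: J = 4.89e-01 A/cm^2

4.89e-01


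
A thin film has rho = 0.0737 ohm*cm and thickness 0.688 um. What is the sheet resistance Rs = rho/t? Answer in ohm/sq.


Step 1: Convert thickness to cm: t = 0.688 um = 6.8800e-05 cm
Step 2: Rs = rho / t = 0.0737 / 6.8800e-05
Step 3: Rs = 1071.2 ohm/sq

1071.2


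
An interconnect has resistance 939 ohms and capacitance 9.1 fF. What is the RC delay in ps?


Step 1: tau = R * C
Step 2: tau = 939 * 9.1 fF = 939 * 9.1e-15 F
Step 3: tau = 8.5449e-12 s = 8.5449 ps

8.5449


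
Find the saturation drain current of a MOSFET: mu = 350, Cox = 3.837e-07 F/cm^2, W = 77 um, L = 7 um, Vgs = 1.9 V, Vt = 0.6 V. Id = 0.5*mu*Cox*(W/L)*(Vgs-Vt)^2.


Step 1: Overdrive voltage Vov = Vgs - Vt = 1.9 - 0.6 = 1.3 V
Step 2: W/L = 77/7 = 11
Step 3: Id = 0.5 * 350 * 3.837e-07 * 11 * 1.3^2
Step 4: Id = 1.25e-03 A

1.25e-03


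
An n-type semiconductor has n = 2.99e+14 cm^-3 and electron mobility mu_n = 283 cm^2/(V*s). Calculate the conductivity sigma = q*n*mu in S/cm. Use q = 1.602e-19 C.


Step 1: sigma = q * n * mu
Step 2: sigma = 1.602e-19 * 2.99e+14 * 283
Step 3: sigma = 1.356e-02 S/cm

1.356e-02


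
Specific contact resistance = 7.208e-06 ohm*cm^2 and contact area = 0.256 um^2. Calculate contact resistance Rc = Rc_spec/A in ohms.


Step 1: Convert area to cm^2: 0.256 um^2 = 2.5600e-09 cm^2
Step 2: Rc = Rc_spec / A = 7.208e-06 / 2.5600e-09
Step 3: Rc = 2.82e+03 ohms

2.82e+03


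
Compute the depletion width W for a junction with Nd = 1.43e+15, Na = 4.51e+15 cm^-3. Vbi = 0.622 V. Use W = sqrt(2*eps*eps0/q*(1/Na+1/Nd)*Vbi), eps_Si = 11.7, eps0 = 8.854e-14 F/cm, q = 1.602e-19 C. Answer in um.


Step 1: 1/Na + 1/Nd = 1/4.51e+15 + 1/1.43e+15 = 9.21030e-16
Step 2: 2*eps*eps0/q = 2*11.7*8.854e-14/1.602e-19 = 1.293281e+07
Step 3: W^2 = 1.293281e+07 * 9.21030e-16 * 0.622 = 7.40896e-09
Step 4: W = sqrt(7.40896e-09) = 8.608e-05 cm = 0.8608 um

0.8608


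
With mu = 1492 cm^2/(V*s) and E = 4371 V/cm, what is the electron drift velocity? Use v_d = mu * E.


Step 1: v_d = mu * E
Step 2: v_d = 1492 * 4371 = 6521532
Step 3: v_d = 6.52e+06 cm/s

6.52e+06


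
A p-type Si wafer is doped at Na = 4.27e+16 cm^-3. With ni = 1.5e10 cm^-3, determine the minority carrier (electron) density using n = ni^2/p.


Step 1: Majority hole concentration p ≈ Na = 4.27e+16 cm^-3
Step 2: n = ni^2 / Na = (1.5e10)^2 / 4.27e+16
Step 3: n = 5.27e+03 cm^-3

5.27e+03


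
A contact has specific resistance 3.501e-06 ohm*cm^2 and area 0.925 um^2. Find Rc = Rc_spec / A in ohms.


Step 1: Convert area to cm^2: 0.925 um^2 = 9.2500e-09 cm^2
Step 2: Rc = Rc_spec / A = 3.501e-06 / 9.2500e-09
Step 3: Rc = 3.78e+02 ohms

3.78e+02


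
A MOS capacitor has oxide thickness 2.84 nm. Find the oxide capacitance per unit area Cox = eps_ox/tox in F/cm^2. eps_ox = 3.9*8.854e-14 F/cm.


Step 1: eps_ox = 3.9 * 8.854e-14 = 3.45306e-13 F/cm
Step 2: tox in cm = 2.84 nm * 1e-7 = 2.8400e-07 cm
Step 3: Cox = 3.45306e-13 / 2.8400e-07 = 1.22e-06 F/cm^2

1.22e-06


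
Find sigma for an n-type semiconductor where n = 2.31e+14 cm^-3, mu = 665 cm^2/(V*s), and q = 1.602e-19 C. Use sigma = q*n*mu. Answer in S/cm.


Step 1: sigma = q * n * mu
Step 2: sigma = 1.602e-19 * 2.31e+14 * 665
Step 3: sigma = 2.461e-02 S/cm

2.461e-02


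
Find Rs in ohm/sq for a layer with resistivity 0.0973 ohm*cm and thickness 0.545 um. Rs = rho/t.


Step 1: Convert thickness to cm: t = 0.545 um = 5.4500e-05 cm
Step 2: Rs = rho / t = 0.0973 / 5.4500e-05
Step 3: Rs = 1785.3 ohm/sq

1785.3


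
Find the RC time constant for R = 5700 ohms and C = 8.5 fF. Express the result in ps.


Step 1: tau = R * C
Step 2: tau = 5700 * 8.5 fF = 5700 * 8.5e-15 F
Step 3: tau = 4.845e-11 s = 48.45 ps

48.45


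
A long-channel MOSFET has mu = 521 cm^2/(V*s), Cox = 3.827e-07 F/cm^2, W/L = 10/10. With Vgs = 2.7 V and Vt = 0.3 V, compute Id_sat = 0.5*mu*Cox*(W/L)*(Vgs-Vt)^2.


Step 1: Overdrive voltage Vov = Vgs - Vt = 2.7 - 0.3 = 2.4 V
Step 2: W/L = 10/10 = 1
Step 3: Id = 0.5 * 521 * 3.827e-07 * 1 * 2.4^2
Step 4: Id = 5.74e-04 A

5.74e-04


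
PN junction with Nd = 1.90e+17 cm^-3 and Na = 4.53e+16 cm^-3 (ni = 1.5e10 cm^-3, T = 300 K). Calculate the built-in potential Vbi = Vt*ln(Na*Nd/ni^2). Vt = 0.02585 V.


Step 1: Compute Na*Nd/ni^2 = 4.53e+16 * 1.90e+17 / (1.5e10)^2 = 3.8253e+13
Step 2: ln(3.8253e+13) = 31.2752
Step 3: Vbi = 0.02585 * 31.2752 = 0.808 V

0.808


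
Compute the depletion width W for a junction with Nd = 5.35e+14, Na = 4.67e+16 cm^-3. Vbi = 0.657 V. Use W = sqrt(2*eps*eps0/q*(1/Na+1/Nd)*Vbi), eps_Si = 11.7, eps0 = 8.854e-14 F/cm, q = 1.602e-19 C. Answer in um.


Step 1: 1/Na + 1/Nd = 1/4.67e+16 + 1/5.35e+14 = 1.89057e-15
Step 2: 2*eps*eps0/q = 2*11.7*8.854e-14/1.602e-19 = 1.293281e+07
Step 3: W^2 = 1.293281e+07 * 1.89057e-15 * 0.657 = 1.60639e-08
Step 4: W = sqrt(1.60639e-08) = 1.267e-04 cm = 1.267 um

1.267


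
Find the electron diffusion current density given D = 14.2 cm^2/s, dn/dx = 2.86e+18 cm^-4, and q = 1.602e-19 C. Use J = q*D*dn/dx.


Step 1: J = q * D * (dn/dx)
Step 2: J = 1.602e-19 * 14.2 * 2.86e+18
Step 3: J = 6.51e+00 A/cm^2

6.51e+00


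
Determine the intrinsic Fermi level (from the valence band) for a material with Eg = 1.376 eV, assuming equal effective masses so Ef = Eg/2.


Step 1: For an intrinsic semiconductor, the Fermi level sits at midgap.
Step 2: Ef = Eg / 2 = 1.376 / 2 = 0.688 eV

0.688


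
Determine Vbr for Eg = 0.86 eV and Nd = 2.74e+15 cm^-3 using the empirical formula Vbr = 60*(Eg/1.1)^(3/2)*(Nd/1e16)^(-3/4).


Step 1: Eg/1.1 = 0.86/1.1 = 0.781818
Step 2: (Eg/1.1)^1.5 = 0.781818^1.5 = 0.691287
Step 3: (Nd/1e16)^(-0.75) = (0.274)^(-0.75) = 2.640506
Step 4: Vbr = 60 * 0.691287 * 2.640506 = 109.5 V

109.5


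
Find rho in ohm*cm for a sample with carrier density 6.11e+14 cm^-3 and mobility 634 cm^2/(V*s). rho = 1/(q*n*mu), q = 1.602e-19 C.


Step 1: sigma = q * n * mu = 1.602e-19 * 6.11e+14 * 634 = 6.20573e-02 S/cm
Step 2: rho = 1 / sigma = 1 / 6.20573e-02 = 16.11 ohm*cm

16.11


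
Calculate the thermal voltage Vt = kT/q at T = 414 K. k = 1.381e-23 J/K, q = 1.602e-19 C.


Step 1: kT = 1.381e-23 * 414 = 5.71734e-21 J
Step 2: Vt = kT/q = 5.71734e-21 / 1.602e-19
Step 3: Vt = 0.03569 V

0.03569


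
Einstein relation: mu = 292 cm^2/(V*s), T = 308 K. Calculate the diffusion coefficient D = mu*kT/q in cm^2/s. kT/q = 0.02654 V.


Step 1: D = mu * (kT/q)
Step 2: D = 292 * 0.02654
Step 3: D = 7.75 cm^2/s

7.75


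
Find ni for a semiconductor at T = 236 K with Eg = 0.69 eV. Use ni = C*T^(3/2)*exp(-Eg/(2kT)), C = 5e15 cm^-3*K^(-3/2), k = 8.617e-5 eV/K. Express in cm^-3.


Step 1: Compute kT = 8.617e-5 * 236 = 0.02033612 eV
Step 2: Exponent = -Eg/(2kT) = -0.69/(2*0.02033612) = -16.96489
Step 3: T^(3/2) = 236^1.5 = 3625.50
Step 4: ni = 5e15 * 3625.50 * exp(-16.96489) = 7.77e+11 cm^-3

7.77e+11


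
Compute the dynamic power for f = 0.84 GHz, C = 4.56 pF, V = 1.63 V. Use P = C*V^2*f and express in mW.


Step 1: V^2 = 1.63^2 = 2.6569 V^2
Step 2: P = C*V^2*f = 4.56e-12 F * 2.6569 * 0.84e9 Hz
Step 3: P = 1.017698976e-02 W
Step 4: P = 10.177 mW

10.177


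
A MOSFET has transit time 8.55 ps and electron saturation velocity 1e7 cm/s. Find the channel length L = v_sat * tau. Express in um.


Step 1: tau in seconds = 8.55 ps * 1e-12 = 8.5500e-12 s
Step 2: L = v_sat * tau = 1e7 * 8.5500e-12 = 8.5500e-05 cm
Step 3: L in um = 8.5500e-05 * 1e4 = 0.855 um

0.855


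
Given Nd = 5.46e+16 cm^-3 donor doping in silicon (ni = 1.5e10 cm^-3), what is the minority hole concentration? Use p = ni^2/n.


Step 1: Since Nd >> ni, n ≈ Nd = 5.46e+16 cm^-3
Step 2: p = ni^2 / n = (1.5e10)^2 / 5.46e+16
Step 3: p = 2.25e20 / 5.46e+16 = 4.12e+03 cm^-3

4.12e+03


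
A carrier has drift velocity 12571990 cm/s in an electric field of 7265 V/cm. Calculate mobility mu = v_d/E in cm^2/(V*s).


Step 1: mu = v_d / E
Step 2: mu = 12571990 / 7265
Step 3: mu = 1730.49 cm^2/(V*s)

1730.49


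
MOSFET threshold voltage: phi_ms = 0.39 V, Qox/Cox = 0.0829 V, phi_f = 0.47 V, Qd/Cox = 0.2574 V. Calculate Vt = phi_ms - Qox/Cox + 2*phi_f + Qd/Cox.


Step 1: Vt = phi_ms - Qox/Cox + 2*phi_f + Qd/Cox
Step 2: Vt = 0.39 - 0.0829 + 2*0.47 + 0.2574
Step 3: Vt = 0.39 - 0.0829 + 0.94 + 0.2574
Step 4: Vt = 1.5045 V

1.5045


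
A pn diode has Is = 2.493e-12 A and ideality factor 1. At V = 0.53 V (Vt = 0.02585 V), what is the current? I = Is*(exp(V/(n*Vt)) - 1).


Step 1: V/(n*Vt) = 0.53/(1*0.02585) = 20.5029
Step 2: exp(20.5029) = 8.0223e+08
Step 3: I = 2.493e-12 * (8.0223e+08 - 1) = 2.00e-03 A

2.00e-03


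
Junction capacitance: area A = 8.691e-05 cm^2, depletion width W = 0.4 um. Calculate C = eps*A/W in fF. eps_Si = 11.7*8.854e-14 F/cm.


Step 1: eps_Si = 11.7 * 8.854e-14 = 1.035918e-12 F/cm
Step 2: W in cm = 0.4 * 1e-4 = 4.00e-05 cm
Step 3: C = 1.035918e-12 * 8.691e-05 / 4.00e-05 = 2.250791e-12 F
Step 4: C = 2250.79 fF

2250.79


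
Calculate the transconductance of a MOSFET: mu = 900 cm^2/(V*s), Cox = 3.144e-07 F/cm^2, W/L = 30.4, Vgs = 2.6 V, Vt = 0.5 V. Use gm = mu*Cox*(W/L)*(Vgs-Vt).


Step 1: Vov = Vgs - Vt = 2.6 - 0.5 = 2.1 V
Step 2: gm = mu * Cox * (W/L) * Vov
Step 3: gm = 900 * 3.144e-07 * 30.4 * 2.1 = 1.81e-02 S

1.81e-02


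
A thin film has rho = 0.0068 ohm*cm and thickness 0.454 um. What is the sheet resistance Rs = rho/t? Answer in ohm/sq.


Step 1: Convert thickness to cm: t = 0.454 um = 4.5400e-05 cm
Step 2: Rs = rho / t = 0.0068 / 4.5400e-05
Step 3: Rs = 149.8 ohm/sq

149.8


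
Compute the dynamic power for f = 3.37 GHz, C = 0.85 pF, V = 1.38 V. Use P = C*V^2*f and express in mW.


Step 1: V^2 = 1.38^2 = 1.9044 V^2
Step 2: P = C*V^2*f = 0.85e-12 F * 1.9044 * 3.37e9 Hz
Step 3: P = 5.4551538e-03 W
Step 4: P = 5.455 mW

5.455


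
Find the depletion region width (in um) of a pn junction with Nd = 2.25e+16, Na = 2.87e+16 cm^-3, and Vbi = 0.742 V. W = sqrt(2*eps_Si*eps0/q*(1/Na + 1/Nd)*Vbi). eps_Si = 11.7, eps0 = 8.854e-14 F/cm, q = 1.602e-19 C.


Step 1: 1/Na + 1/Nd = 1/2.87e+16 + 1/2.25e+16 = 7.92877e-17
Step 2: 2*eps*eps0/q = 2*11.7*8.854e-14/1.602e-19 = 1.293281e+07
Step 3: W^2 = 1.293281e+07 * 7.92877e-17 * 0.742 = 7.60856e-10
Step 4: W = sqrt(7.60856e-10) = 2.758e-05 cm = 0.2758 um

0.2758


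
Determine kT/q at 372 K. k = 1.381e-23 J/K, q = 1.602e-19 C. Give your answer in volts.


Step 1: kT = 1.381e-23 * 372 = 5.13732e-21 J
Step 2: Vt = kT/q = 5.13732e-21 / 1.602e-19
Step 3: Vt = 0.03207 V

0.03207


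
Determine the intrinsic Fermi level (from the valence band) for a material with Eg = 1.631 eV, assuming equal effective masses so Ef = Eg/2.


Step 1: For an intrinsic semiconductor, the Fermi level sits at midgap.
Step 2: Ef = Eg / 2 = 1.631 / 2 = 0.8155 eV

0.8155


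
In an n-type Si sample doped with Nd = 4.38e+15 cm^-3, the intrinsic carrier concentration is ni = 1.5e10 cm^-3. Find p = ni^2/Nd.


Step 1: Since Nd >> ni, n ≈ Nd = 4.38e+15 cm^-3
Step 2: p = ni^2 / n = (1.5e10)^2 / 4.38e+15
Step 3: p = 2.25e20 / 4.38e+15 = 5.14e+04 cm^-3

5.14e+04


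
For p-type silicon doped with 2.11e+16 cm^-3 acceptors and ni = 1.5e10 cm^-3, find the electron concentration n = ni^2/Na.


Step 1: Majority hole concentration p ≈ Na = 2.11e+16 cm^-3
Step 2: n = ni^2 / Na = (1.5e10)^2 / 2.11e+16
Step 3: n = 1.07e+04 cm^-3

1.07e+04


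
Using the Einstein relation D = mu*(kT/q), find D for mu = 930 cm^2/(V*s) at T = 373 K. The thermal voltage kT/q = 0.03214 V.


Step 1: D = mu * (kT/q)
Step 2: D = 930 * 0.03214
Step 3: D = 29.89 cm^2/s

29.89


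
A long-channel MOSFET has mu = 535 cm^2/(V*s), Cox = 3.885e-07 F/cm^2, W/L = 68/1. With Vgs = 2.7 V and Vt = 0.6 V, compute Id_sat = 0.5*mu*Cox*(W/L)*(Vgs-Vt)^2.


Step 1: Overdrive voltage Vov = Vgs - Vt = 2.7 - 0.6 = 2.1 V
Step 2: W/L = 68/1 = 68
Step 3: Id = 0.5 * 535 * 3.885e-07 * 68 * 2.1^2
Step 4: Id = 3.12e-02 A

3.12e-02


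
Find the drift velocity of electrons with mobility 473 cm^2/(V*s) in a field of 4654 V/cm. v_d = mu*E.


Step 1: v_d = mu * E
Step 2: v_d = 473 * 4654 = 2201342
Step 3: v_d = 2.20e+06 cm/s

2.20e+06


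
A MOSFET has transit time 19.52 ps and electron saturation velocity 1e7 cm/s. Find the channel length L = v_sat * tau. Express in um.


Step 1: tau in seconds = 19.52 ps * 1e-12 = 1.9520e-11 s
Step 2: L = v_sat * tau = 1e7 * 1.9520e-11 = 1.9520e-04 cm
Step 3: L in um = 1.9520e-04 * 1e4 = 1.952 um

1.952


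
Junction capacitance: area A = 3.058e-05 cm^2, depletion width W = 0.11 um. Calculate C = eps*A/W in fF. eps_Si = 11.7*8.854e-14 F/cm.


Step 1: eps_Si = 11.7 * 8.854e-14 = 1.035918e-12 F/cm
Step 2: W in cm = 0.11 * 1e-4 = 1.10e-05 cm
Step 3: C = 1.035918e-12 * 3.058e-05 / 1.10e-05 = 2.879852e-12 F
Step 4: C = 2879.85 fF

2879.85


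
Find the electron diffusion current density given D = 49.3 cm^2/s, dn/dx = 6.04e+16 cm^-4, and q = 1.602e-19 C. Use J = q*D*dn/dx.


Step 1: J = q * D * (dn/dx)
Step 2: J = 1.602e-19 * 49.3 * 6.04e+16
Step 3: J = 4.77e-01 A/cm^2

4.77e-01


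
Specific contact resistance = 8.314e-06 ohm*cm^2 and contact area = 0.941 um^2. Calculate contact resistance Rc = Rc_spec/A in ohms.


Step 1: Convert area to cm^2: 0.941 um^2 = 9.4100e-09 cm^2
Step 2: Rc = Rc_spec / A = 8.314e-06 / 9.4100e-09
Step 3: Rc = 8.84e+02 ohms

8.84e+02


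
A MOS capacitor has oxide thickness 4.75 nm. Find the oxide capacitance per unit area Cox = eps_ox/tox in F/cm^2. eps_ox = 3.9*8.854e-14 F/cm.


Step 1: eps_ox = 3.9 * 8.854e-14 = 3.45306e-13 F/cm
Step 2: tox in cm = 4.75 nm * 1e-7 = 4.7500e-07 cm
Step 3: Cox = 3.45306e-13 / 4.7500e-07 = 7.27e-07 F/cm^2

7.27e-07


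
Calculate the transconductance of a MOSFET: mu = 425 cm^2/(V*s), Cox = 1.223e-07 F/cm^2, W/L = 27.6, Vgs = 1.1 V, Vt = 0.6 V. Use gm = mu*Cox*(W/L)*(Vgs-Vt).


Step 1: Vov = Vgs - Vt = 1.1 - 0.6 = 0.5 V
Step 2: gm = mu * Cox * (W/L) * Vov
Step 3: gm = 425 * 1.223e-07 * 27.6 * 0.5 = 7.17e-04 S

7.17e-04


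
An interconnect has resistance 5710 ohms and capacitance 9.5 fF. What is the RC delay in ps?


Step 1: tau = R * C
Step 2: tau = 5710 * 9.5 fF = 5710 * 9.5e-15 F
Step 3: tau = 5.4245e-11 s = 54.245 ps

54.245


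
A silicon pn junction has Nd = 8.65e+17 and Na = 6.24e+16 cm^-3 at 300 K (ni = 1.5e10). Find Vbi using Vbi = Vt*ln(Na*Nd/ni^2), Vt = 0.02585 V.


Step 1: Compute Na*Nd/ni^2 = 6.24e+16 * 8.65e+17 / (1.5e10)^2 = 2.3989e+14
Step 2: ln(2.3989e+14) = 33.1112
Step 3: Vbi = 0.02585 * 33.1112 = 0.856 V

0.856


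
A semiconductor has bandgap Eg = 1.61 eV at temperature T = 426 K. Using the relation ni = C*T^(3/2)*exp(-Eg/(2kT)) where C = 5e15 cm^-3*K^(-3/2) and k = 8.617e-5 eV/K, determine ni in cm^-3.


Step 1: Compute kT = 8.617e-5 * 426 = 0.03670842 eV
Step 2: Exponent = -Eg/(2kT) = -1.61/(2*0.03670842) = -21.92957
Step 3: T^(3/2) = 426^1.5 = 8792.54
Step 4: ni = 5e15 * 8792.54 * exp(-21.92957) = 1.32e+10 cm^-3

1.32e+10


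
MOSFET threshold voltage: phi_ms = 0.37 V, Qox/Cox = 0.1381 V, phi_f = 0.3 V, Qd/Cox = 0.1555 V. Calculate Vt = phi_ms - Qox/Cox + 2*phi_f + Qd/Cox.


Step 1: Vt = phi_ms - Qox/Cox + 2*phi_f + Qd/Cox
Step 2: Vt = 0.37 - 0.1381 + 2*0.3 + 0.1555
Step 3: Vt = 0.37 - 0.1381 + 0.6 + 0.1555
Step 4: Vt = 0.9874 V

0.9874


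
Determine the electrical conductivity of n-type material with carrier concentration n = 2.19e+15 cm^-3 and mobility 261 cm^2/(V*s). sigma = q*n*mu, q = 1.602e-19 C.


Step 1: sigma = q * n * mu
Step 2: sigma = 1.602e-19 * 2.19e+15 * 261
Step 3: sigma = 9.157e-02 S/cm

9.157e-02


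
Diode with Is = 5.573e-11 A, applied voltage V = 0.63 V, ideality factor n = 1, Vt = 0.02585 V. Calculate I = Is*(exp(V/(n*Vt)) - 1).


Step 1: V/(n*Vt) = 0.63/(1*0.02585) = 24.3714
Step 2: exp(24.3714) = 3.8403e+10
Step 3: I = 5.573e-11 * (3.8403e+10 - 1) = 2.14e+00 A

2.14e+00


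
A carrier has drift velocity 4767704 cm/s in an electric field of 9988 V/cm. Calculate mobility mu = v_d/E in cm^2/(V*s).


Step 1: mu = v_d / E
Step 2: mu = 4767704 / 9988
Step 3: mu = 477.34 cm^2/(V*s)

477.34


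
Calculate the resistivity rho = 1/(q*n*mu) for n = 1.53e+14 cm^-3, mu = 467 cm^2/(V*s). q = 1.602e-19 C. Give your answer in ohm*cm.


Step 1: sigma = q * n * mu = 1.602e-19 * 1.53e+14 * 467 = 1.14465e-02 S/cm
Step 2: rho = 1 / sigma = 1 / 1.14465e-02 = 87.36 ohm*cm

87.36


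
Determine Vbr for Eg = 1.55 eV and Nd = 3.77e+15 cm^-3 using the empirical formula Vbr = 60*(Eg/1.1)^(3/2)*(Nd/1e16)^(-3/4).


Step 1: Eg/1.1 = 1.55/1.1 = 1.409091
Step 2: (Eg/1.1)^1.5 = 1.409091^1.5 = 1.672663
Step 3: (Nd/1e16)^(-0.75) = (0.377)^(-0.75) = 2.078471
Step 4: Vbr = 60 * 1.672663 * 2.078471 = 208.6 V

208.6


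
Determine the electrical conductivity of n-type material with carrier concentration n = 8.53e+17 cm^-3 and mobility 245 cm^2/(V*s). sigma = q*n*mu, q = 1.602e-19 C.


Step 1: sigma = q * n * mu
Step 2: sigma = 1.602e-19 * 8.53e+17 * 245
Step 3: sigma = 3.348e+01 S/cm

3.348e+01


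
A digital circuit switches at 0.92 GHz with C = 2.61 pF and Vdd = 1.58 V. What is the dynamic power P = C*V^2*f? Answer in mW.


Step 1: V^2 = 1.58^2 = 2.4964 V^2
Step 2: P = C*V^2*f = 2.61e-12 F * 2.4964 * 0.92e9 Hz
Step 3: P = 5.99435568e-03 W
Step 4: P = 5.994 mW

5.994


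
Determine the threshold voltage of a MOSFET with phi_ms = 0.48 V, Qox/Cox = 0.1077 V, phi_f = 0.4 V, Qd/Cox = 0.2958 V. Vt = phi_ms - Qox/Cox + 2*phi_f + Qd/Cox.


Step 1: Vt = phi_ms - Qox/Cox + 2*phi_f + Qd/Cox
Step 2: Vt = 0.48 - 0.1077 + 2*0.4 + 0.2958
Step 3: Vt = 0.48 - 0.1077 + 0.8 + 0.2958
Step 4: Vt = 1.4681 V

1.4681


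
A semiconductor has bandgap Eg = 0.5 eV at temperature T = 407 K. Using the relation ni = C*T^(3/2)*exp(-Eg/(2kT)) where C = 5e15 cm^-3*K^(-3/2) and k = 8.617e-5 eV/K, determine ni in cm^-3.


Step 1: Compute kT = 8.617e-5 * 407 = 0.03507119 eV
Step 2: Exponent = -Eg/(2kT) = -0.5/(2*0.03507119) = -7.12836
Step 3: T^(3/2) = 407^1.5 = 8210.92
Step 4: ni = 5e15 * 8210.92 * exp(-7.12836) = 3.29e+16 cm^-3

3.29e+16


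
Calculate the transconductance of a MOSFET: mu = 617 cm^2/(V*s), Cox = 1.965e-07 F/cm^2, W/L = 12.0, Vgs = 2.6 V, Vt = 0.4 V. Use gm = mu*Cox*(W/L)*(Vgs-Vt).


Step 1: Vov = Vgs - Vt = 2.6 - 0.4 = 2.2 V
Step 2: gm = mu * Cox * (W/L) * Vov
Step 3: gm = 617 * 1.965e-07 * 12.0 * 2.2 = 3.20e-03 S

3.20e-03


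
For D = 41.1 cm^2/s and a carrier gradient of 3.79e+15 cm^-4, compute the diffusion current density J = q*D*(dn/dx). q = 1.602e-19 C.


Step 1: J = q * D * (dn/dx)
Step 2: J = 1.602e-19 * 41.1 * 3.79e+15
Step 3: J = 2.50e-02 A/cm^2

2.50e-02


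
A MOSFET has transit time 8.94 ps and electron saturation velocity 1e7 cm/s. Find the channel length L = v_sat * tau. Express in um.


Step 1: tau in seconds = 8.94 ps * 1e-12 = 8.9400e-12 s
Step 2: L = v_sat * tau = 1e7 * 8.9400e-12 = 8.9400e-05 cm
Step 3: L in um = 8.9400e-05 * 1e4 = 0.894 um

0.894


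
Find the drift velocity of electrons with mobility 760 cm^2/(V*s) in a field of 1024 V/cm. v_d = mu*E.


Step 1: v_d = mu * E
Step 2: v_d = 760 * 1024 = 778240
Step 3: v_d = 7.78e+05 cm/s

7.78e+05


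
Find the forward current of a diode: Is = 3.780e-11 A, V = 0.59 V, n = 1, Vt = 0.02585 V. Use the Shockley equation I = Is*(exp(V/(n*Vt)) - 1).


Step 1: V/(n*Vt) = 0.59/(1*0.02585) = 22.8240
Step 2: exp(22.8240) = 8.1722e+09
Step 3: I = 3.780e-11 * (8.1722e+09 - 1) = 3.09e-01 A

3.09e-01


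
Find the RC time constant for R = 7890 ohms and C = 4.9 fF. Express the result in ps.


Step 1: tau = R * C
Step 2: tau = 7890 * 4.9 fF = 7890 * 4.9e-15 F
Step 3: tau = 3.8661e-11 s = 38.661 ps

38.661


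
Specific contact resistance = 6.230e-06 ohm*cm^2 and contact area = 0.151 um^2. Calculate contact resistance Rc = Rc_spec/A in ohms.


Step 1: Convert area to cm^2: 0.151 um^2 = 1.5100e-09 cm^2
Step 2: Rc = Rc_spec / A = 6.230e-06 / 1.5100e-09
Step 3: Rc = 4.13e+03 ohms

4.13e+03


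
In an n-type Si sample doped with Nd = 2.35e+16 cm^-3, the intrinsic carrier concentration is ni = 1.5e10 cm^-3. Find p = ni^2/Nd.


Step 1: Since Nd >> ni, n ≈ Nd = 2.35e+16 cm^-3
Step 2: p = ni^2 / n = (1.5e10)^2 / 2.35e+16
Step 3: p = 2.25e20 / 2.35e+16 = 9.57e+03 cm^-3

9.57e+03


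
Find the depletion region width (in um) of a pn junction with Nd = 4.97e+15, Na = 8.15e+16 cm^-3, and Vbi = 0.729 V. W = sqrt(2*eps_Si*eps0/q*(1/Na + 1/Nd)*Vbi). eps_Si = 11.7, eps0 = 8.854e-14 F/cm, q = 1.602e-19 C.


Step 1: 1/Na + 1/Nd = 1/8.15e+16 + 1/4.97e+15 = 2.13477e-16
Step 2: 2*eps*eps0/q = 2*11.7*8.854e-14/1.602e-19 = 1.293281e+07
Step 3: W^2 = 1.293281e+07 * 2.13477e-16 * 0.729 = 2.01267e-09
Step 4: W = sqrt(2.01267e-09) = 4.486e-05 cm = 0.4486 um

0.4486


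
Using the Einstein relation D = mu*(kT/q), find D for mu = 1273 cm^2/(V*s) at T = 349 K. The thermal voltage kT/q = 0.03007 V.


Step 1: D = mu * (kT/q)
Step 2: D = 1273 * 0.03007
Step 3: D = 38.28 cm^2/s

38.28


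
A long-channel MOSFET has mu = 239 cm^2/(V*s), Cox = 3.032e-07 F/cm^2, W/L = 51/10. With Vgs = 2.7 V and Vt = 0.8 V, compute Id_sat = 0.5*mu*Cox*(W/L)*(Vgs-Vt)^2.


Step 1: Overdrive voltage Vov = Vgs - Vt = 2.7 - 0.8 = 1.9 V
Step 2: W/L = 51/10 = 5.1
Step 3: Id = 0.5 * 239 * 3.032e-07 * 5.1 * 1.9^2
Step 4: Id = 6.67e-04 A

6.67e-04


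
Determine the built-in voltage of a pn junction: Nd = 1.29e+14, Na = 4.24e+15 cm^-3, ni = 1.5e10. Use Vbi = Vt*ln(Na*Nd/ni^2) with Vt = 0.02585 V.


Step 1: Compute Na*Nd/ni^2 = 4.24e+15 * 1.29e+14 / (1.5e10)^2 = 2.4309e+09
Step 2: ln(2.4309e+09) = 21.6115
Step 3: Vbi = 0.02585 * 21.6115 = 0.559 V

0.559


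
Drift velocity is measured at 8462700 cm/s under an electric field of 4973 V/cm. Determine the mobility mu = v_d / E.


Step 1: mu = v_d / E
Step 2: mu = 8462700 / 4973
Step 3: mu = 1701.73 cm^2/(V*s)

1701.73


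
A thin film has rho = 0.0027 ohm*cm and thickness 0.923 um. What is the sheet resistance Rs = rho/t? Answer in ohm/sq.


Step 1: Convert thickness to cm: t = 0.923 um = 9.2300e-05 cm
Step 2: Rs = rho / t = 0.0027 / 9.2300e-05
Step 3: Rs = 29.3 ohm/sq

29.3


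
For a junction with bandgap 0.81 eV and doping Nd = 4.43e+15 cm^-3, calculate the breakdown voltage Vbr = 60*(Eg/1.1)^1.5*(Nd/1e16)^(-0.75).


Step 1: Eg/1.1 = 0.81/1.1 = 0.736364
Step 2: (Eg/1.1)^1.5 = 0.736364^1.5 = 0.631886
Step 3: (Nd/1e16)^(-0.75) = (0.443)^(-0.75) = 1.841608
Step 4: Vbr = 60 * 0.631886 * 1.841608 = 69.8 V

69.8


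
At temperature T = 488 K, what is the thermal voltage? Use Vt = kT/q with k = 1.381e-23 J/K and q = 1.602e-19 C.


Step 1: kT = 1.381e-23 * 488 = 6.73928e-21 J
Step 2: Vt = kT/q = 6.73928e-21 / 1.602e-19
Step 3: Vt = 0.04207 V

0.04207


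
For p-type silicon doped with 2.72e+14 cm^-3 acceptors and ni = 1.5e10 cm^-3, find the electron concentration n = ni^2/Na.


Step 1: Majority hole concentration p ≈ Na = 2.72e+14 cm^-3
Step 2: n = ni^2 / Na = (1.5e10)^2 / 2.72e+14
Step 3: n = 8.27e+05 cm^-3

8.27e+05


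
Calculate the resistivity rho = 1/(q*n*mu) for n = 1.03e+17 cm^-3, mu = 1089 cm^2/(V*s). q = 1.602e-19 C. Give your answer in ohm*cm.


Step 1: sigma = q * n * mu = 1.602e-19 * 1.03e+17 * 1089 = 1.79692e+01 S/cm
Step 2: rho = 1 / sigma = 1 / 1.79692e+01 = 0.05565 ohm*cm

0.05565


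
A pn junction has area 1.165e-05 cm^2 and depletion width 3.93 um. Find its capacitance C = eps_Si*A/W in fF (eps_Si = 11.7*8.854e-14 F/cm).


Step 1: eps_Si = 11.7 * 8.854e-14 = 1.035918e-12 F/cm
Step 2: W in cm = 3.93 * 1e-4 = 3.93e-04 cm
Step 3: C = 1.035918e-12 * 1.165e-05 / 3.93e-04 = 3.070851e-14 F
Step 4: C = 30.71 fF

30.71


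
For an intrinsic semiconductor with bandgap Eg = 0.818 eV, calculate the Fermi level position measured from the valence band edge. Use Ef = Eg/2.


Step 1: For an intrinsic semiconductor, the Fermi level sits at midgap.
Step 2: Ef = Eg / 2 = 0.818 / 2 = 0.409 eV

0.409


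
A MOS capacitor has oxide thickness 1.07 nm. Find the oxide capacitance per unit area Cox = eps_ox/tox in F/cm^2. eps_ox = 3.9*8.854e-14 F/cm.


Step 1: eps_ox = 3.9 * 8.854e-14 = 3.45306e-13 F/cm
Step 2: tox in cm = 1.07 nm * 1e-7 = 1.0700e-07 cm
Step 3: Cox = 3.45306e-13 / 1.0700e-07 = 3.23e-06 F/cm^2

3.23e-06


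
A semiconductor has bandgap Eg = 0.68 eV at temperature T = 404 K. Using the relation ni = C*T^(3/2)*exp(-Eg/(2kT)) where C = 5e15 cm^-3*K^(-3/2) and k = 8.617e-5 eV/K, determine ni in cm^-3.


Step 1: Compute kT = 8.617e-5 * 404 = 0.03481268 eV
Step 2: Exponent = -Eg/(2kT) = -0.68/(2*0.03481268) = -9.76656
Step 3: T^(3/2) = 404^1.5 = 8120.30
Step 4: ni = 5e15 * 8120.30 * exp(-9.76656) = 2.33e+15 cm^-3

2.33e+15


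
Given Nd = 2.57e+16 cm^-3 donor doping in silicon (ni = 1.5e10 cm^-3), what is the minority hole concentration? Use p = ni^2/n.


Step 1: Since Nd >> ni, n ≈ Nd = 2.57e+16 cm^-3
Step 2: p = ni^2 / n = (1.5e10)^2 / 2.57e+16
Step 3: p = 2.25e20 / 2.57e+16 = 8.75e+03 cm^-3

8.75e+03


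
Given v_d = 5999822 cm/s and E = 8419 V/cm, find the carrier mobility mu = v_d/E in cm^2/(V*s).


Step 1: mu = v_d / E
Step 2: mu = 5999822 / 8419
Step 3: mu = 712.65 cm^2/(V*s)

712.65


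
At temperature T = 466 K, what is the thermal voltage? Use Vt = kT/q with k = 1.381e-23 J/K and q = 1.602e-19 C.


Step 1: kT = 1.381e-23 * 466 = 6.43546e-21 J
Step 2: Vt = kT/q = 6.43546e-21 / 1.602e-19
Step 3: Vt = 0.04017 V

0.04017


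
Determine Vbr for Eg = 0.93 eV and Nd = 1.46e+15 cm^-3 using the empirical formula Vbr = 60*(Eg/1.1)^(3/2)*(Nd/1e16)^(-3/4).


Step 1: Eg/1.1 = 0.93/1.1 = 0.845455
Step 2: (Eg/1.1)^1.5 = 0.845455^1.5 = 0.777384
Step 3: (Nd/1e16)^(-0.75) = (0.146)^(-0.75) = 4.233849
Step 4: Vbr = 60 * 0.777384 * 4.233849 = 197.5 V

197.5


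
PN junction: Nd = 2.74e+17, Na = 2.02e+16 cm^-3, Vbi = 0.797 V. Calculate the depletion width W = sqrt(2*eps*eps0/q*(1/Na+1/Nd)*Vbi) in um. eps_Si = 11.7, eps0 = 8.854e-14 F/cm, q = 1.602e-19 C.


Step 1: 1/Na + 1/Nd = 1/2.02e+16 + 1/2.74e+17 = 5.31546e-17
Step 2: 2*eps*eps0/q = 2*11.7*8.854e-14/1.602e-19 = 1.293281e+07
Step 3: W^2 = 1.293281e+07 * 5.31546e-17 * 0.797 = 5.47888e-10
Step 4: W = sqrt(5.47888e-10) = 2.341e-05 cm = 0.2341 um

0.2341
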